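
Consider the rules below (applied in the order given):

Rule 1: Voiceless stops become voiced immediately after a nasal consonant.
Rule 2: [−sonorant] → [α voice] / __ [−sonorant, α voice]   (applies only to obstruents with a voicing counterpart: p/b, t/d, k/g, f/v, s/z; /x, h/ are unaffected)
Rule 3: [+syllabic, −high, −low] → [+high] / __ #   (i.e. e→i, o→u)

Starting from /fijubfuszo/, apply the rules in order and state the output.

Rule 1 (post-nasal voicing): no segment meets the environment; /fijubfuszo/ is unchanged.
Rule 2 (regressive voicing assimilation): /b/ precedes the voiceless obstruent /f/, so it devoices to [p] by assimilation. /s/ precedes the voiced obstruent /z/, so it voices to [z] by assimilation. /fijubfuszo/ → fijupfuzzo.
Rule 3 (final vowel raising): /o/ is a mid vowel in word-final position, so it raises to [u]. /fijupfuzzo/ → fijupfuzzu.

fijupfuzzu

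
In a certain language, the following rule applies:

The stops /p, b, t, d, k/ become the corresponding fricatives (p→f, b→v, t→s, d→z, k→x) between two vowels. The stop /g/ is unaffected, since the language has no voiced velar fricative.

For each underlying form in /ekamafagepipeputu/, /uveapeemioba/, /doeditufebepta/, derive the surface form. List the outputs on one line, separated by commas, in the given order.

examafagefifefusu, uveafeemiova, doezisufevepta

/ekamafagepipeputu/: /k/ is a stop between vowels /e/ and /a/, so it spirantizes to the fricative [x]. /p/ is a stop between vowels /e/ and /i/, so it spirantizes to the fricative [f]. /p/ is a stop between vowels /i/ and /e/, so it spirantizes to the fricative [f]. /p/ is a stop between vowels /e/ and /u/, so it spirantizes to the fricative [f]. /t/ is a stop between vowels /u/ and /u/, so it spirantizes to the fricative [s]. → [examafagefifefusu].
/uveapeemioba/: /p/ is a stop between vowels /a/ and /e/, so it spirantizes to the fricative [f]. /b/ is a stop between vowels /o/ and /a/, so it spirantizes to the fricative [v]. → [uveafeemiova].
/doeditufebepta/: /d/ is a stop between vowels /e/ and /i/, so it spirantizes to the fricative [z]. /t/ is a stop between vowels /i/ and /u/, so it spirantizes to the fricative [s]. /b/ is a stop between vowels /e/ and /e/, so it spirantizes to the fricative [v]. → [doezisufevepta].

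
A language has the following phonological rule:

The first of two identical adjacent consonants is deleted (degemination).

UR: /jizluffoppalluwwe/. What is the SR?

/ff/ is a geminate; the first /f/ deletes.
/pp/ is a geminate; the first /p/ deletes.
/ll/ is a geminate; the first /l/ deletes.
/ww/ is a geminate; the first /w/ deletes.
The other instances of /j/, /z/, /l/, /f/, /p/, /w/ do not occur in the required environment and remain unchanged.
Surface form: [jizlufopaluwe].

jizlufopaluwe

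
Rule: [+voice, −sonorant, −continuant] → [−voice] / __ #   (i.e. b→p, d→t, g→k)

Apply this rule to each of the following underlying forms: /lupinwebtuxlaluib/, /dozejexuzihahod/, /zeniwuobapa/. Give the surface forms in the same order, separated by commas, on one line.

lupinwebtuxlaluip, dozejexuzihahot, zeniwuobapa

/lupinwebtuxlaluib/: /b/ is a voiced stop in word-final position, so it devoices to [p]. → [lupinwebtuxlaluip].
/dozejexuzihahod/: /d/ is a voiced stop in word-final position, so it devoices to [t]. → [dozejexuzihahot].
/zeniwuobapa/: the rule's environment is not met; surfaces unchanged as [zeniwuobapa].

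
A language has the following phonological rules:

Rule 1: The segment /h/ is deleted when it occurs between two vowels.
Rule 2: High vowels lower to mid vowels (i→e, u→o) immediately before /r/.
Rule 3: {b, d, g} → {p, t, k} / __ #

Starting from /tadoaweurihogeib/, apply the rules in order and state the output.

Rule 1 (intervocalic h-deletion): /h/ occurs between vowels /i/ and /o/, so it deletes. /tadoaweurihogeib/ → tadoaweuriogeib.
Rule 2 (pre-rhotic lowering): /u/ is a high vowel immediately before /r/, so it lowers to [o]. /tadoaweuriogeib/ → tadoaweoriogeib.
Rule 3 (final devoicing): /b/ is a voiced stop in word-final position, so it devoices to [p]. /tadoaweoriogeib/ → tadoaweoriogeip.

tadoaweoriogeip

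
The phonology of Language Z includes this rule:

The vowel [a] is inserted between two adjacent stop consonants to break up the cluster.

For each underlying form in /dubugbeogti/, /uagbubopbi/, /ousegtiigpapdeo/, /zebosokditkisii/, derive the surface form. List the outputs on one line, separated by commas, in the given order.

/dubugbeogti/: /g/ and /b/ form a stop–stop cluster, so [a] is inserted between them. /g/ and /t/ form a stop–stop cluster, so [a] is inserted between them. → [dubugabeogati].
/uagbubopbi/: /g/ and /b/ form a stop–stop cluster, so [a] is inserted between them. /p/ and /b/ form a stop–stop cluster, so [a] is inserted between them. → [uagabubopabi].
/ousegtiigpapdeo/: /g/ and /t/ form a stop–stop cluster, so [a] is inserted between them. /g/ and /p/ form a stop–stop cluster, so [a] is inserted between them. /p/ and /d/ form a stop–stop cluster, so [a] is inserted between them. → [ousegatiigapapadeo].
/zebosokditkisii/: /k/ and /d/ form a stop–stop cluster, so [a] is inserted between them. /t/ and /k/ form a stop–stop cluster, so [a] is inserted between them. → [zebosokaditakisii].

dubugabeogati, uagabubopabi, ousegatiigapapadeo, zebosokaditakisii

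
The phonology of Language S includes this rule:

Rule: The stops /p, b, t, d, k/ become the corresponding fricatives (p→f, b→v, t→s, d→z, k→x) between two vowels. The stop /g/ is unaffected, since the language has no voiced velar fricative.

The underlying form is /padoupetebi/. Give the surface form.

pazoufesevi

Scanning /padoupetebi/: /p/ at position 1 is not in the conditioning environment; /d/ is a stop between vowels /a/ and /o/, so it spirantizes to the fricative [z]; /p/ is a stop between vowels /u/ and /e/, so it spirantizes to the fricative [f]; /t/ is a stop between vowels /e/ and /e/, so it spirantizes to the fricative [s]; /b/ is a stop between vowels /e/ and /i/, so it spirantizes to the fricative [v].
Result: [pazoufesevi].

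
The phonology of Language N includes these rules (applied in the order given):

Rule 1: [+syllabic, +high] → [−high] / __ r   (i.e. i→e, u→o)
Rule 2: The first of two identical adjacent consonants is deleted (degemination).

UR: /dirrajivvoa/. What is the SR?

Rule 1 (pre-rhotic lowering): /i/ is a high vowel immediately before /r/, so it lowers to [e]. /dirrajivvoa/ → derrajivvoa.
Rule 2 (degemination): /rr/ is a geminate; the first /r/ deletes. /vv/ is a geminate; the first /v/ deletes. /derrajivvoa/ → derajivoa.

derajivoa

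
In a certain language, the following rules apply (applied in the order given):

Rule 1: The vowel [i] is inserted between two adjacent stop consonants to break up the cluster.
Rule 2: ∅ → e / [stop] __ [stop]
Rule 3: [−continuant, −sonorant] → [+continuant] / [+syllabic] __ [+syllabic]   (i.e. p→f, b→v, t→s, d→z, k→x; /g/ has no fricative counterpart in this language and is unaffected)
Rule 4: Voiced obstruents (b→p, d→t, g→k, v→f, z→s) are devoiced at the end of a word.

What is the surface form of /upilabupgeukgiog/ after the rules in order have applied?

ufilavufigeuxigiok

Rule 1 (stop-cluster i-epenthesis): /p/ and /g/ form a stop–stop cluster, so [i] is inserted between them. /k/ and /g/ form a stop–stop cluster, so [i] is inserted between them. /upilabupgeukgiog/ → upilabupigeukigiog.
Rule 2 (stop-cluster e-epenthesis): no segment meets the environment; /upilabupigeukigiog/ is unchanged.
Rule 3 (intervocalic spirantization): /p/ is a stop between vowels /u/ and /i/, so it spirantizes to the fricative [f]. /b/ is a stop between vowels /a/ and /u/, so it spirantizes to the fricative [v]. /p/ is a stop between vowels /u/ and /i/, so it spirantizes to the fricative [f]. /k/ is a stop between vowels /u/ and /i/, so it spirantizes to the fricative [x]. /upilabupigeukigiog/ → ufilavufigeuxigiog.
Rule 4 (final devoicing): /g/ is a voiced obstruent in word-final position, so it devoices to [k]. /ufilavufigeuxigiog/ → ufilavufigeuxigiok.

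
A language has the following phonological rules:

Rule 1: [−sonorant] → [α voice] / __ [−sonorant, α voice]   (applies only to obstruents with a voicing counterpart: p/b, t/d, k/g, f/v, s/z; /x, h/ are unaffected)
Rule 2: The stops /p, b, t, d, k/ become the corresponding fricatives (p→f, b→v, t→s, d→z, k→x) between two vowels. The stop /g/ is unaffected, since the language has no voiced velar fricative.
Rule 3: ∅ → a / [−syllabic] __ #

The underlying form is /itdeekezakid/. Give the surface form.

Rule 1 (regressive voicing assimilation): /t/ precedes the voiced obstruent /d/, so it voices to [d] by assimilation. /itdeekezakid/ → iddeekezakid.
Rule 2 (intervocalic spirantization): /k/ is a stop between vowels /e/ and /e/, so it spirantizes to the fricative [x]. /k/ is a stop between vowels /a/ and /i/, so it spirantizes to the fricative [x]. /iddeekezakid/ → iddeexezaxid.
Rule 3 (final a-epenthesis): the form ends in the consonant /d/, so [a] is inserted word-finally. /iddeexezaxid/ → iddeexezaxida.

iddeexezaxida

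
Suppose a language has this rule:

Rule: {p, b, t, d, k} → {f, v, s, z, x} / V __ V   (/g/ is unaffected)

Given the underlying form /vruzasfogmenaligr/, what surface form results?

vruzasfogmenaligr

No segment of /vruzasfogmenaligr/ meets the structural description of the rule, so the form surfaces unchanged.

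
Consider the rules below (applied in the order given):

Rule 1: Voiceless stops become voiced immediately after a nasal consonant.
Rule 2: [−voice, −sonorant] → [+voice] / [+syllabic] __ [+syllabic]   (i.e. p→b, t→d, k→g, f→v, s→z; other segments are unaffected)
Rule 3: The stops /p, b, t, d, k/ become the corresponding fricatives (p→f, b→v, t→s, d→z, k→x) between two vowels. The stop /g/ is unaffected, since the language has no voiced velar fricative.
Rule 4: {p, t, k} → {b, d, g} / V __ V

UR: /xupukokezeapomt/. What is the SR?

xuvugogezeavomd

Rule 1 (post-nasal voicing): /t/ is a voiceless stop immediately after the nasal /m/, so it voices to [d]. /xupukokezeapomt/ → xupukokezeapomd.
Rule 2 (intervocalic voicing): /p/ is a voiceless obstruent between vowels /u/ and /u/, so it voices to [b]. /k/ is a voiceless obstruent between vowels /u/ and /o/, so it voices to [g]. /k/ is a voiceless obstruent between vowels /o/ and /e/, so it voices to [g]. /p/ is a voiceless obstruent between vowels /a/ and /o/, so it voices to [b]. /xupukokezeapomd/ → xubugogezeabomd.
Rule 3 (intervocalic spirantization): /b/ is a stop between vowels /u/ and /u/, so it spirantizes to the fricative [v]. /b/ is a stop between vowels /a/ and /o/, so it spirantizes to the fricative [v]. /xubugogezeabomd/ → xuvugogezeavomd.
Rule 4 (intervocalic voicing): no segment meets the environment; /xuvugogezeavomd/ is unchanged.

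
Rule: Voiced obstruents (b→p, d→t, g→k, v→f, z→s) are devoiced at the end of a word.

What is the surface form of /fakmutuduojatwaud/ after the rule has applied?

/d/ is a voiced obstruent in word-final position, so it devoices to [t].
Surface form: [fakmutuduojatwaut].

fakmutuduojatwaut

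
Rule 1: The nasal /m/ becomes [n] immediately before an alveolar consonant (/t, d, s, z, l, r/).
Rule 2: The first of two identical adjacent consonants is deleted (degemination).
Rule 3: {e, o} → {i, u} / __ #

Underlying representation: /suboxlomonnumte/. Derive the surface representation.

Rule 1 (nasal place assimilation): /m/ precedes the alveolar consonant /t/, so it assimilates in place to [n]. /suboxlomonnumte/ → suboxlomonnunte.
Rule 2 (degemination): /nn/ is a geminate; the first /n/ deletes. /suboxlomonnunte/ → suboxlomonunte.
Rule 3 (final vowel raising): /e/ is a mid vowel in word-final position, so it raises to [i]. /suboxlomonunte/ → suboxlomonunti.

suboxlomonunti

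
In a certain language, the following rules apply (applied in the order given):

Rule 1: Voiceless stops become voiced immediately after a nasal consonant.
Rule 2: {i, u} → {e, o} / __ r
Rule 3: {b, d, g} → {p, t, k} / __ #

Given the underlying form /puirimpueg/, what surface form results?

puerimbuek

Rule 1 (post-nasal voicing): /p/ is a voiceless stop immediately after the nasal /m/, so it voices to [b]. /puirimpueg/ → puirimbueg.
Rule 2 (pre-rhotic lowering): /i/ is a high vowel immediately before /r/, so it lowers to [e]. /puirimbueg/ → puerimbueg.
Rule 3 (final devoicing): /g/ is a voiced stop in word-final position, so it devoices to [k]. /puerimbueg/ → puerimbuek.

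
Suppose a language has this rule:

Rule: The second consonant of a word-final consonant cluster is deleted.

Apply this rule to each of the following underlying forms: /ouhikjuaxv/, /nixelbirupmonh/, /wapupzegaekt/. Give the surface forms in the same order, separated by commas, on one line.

ouhikjuax, nixelbirupmon, wapupzegaek

/ouhikjuaxv/: /v/ is the second consonant of a word-final cluster /xv/, so it deletes. → [ouhikjuax].
/nixelbirupmonh/: /h/ is the second consonant of a word-final cluster /nh/, so it deletes. → [nixelbirupmon].
/wapupzegaekt/: /t/ is the second consonant of a word-final cluster /kt/, so it deletes. → [wapupzegaek].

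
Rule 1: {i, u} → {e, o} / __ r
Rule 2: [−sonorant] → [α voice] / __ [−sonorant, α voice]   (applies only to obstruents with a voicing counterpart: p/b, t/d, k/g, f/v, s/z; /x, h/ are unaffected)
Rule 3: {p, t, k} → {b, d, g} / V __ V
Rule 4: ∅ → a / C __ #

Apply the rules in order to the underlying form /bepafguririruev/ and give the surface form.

Rule 1 (pre-rhotic lowering): /u/ is a high vowel immediately before /r/, so it lowers to [o]. /i/ is a high vowel immediately before /r/, so it lowers to [e]. /i/ is a high vowel immediately before /r/, so it lowers to [e]. /bepafguririruev/ → bepafgorereruev.
Rule 2 (regressive voicing assimilation): /f/ precedes the voiced obstruent /g/, so it voices to [v] by assimilation. /bepafgorereruev/ → bepavgorereruev.
Rule 3 (intervocalic voicing): /p/ is a voiceless stop between vowels /e/ and /a/, so it voices to [b]. /bepavgorereruev/ → bebavgorereruev.
Rule 4 (final a-epenthesis): the form ends in the consonant /v/, so [a] is inserted word-finally. /bebavgorereruev/ → bebavgorererueva.

bebavgorererueva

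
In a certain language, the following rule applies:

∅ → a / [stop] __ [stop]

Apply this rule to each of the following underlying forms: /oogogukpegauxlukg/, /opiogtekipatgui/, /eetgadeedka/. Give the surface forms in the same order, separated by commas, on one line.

/oogogukpegauxlukg/: /k/ and /p/ form a stop–stop cluster, so [a] is inserted between them. /k/ and /g/ form a stop–stop cluster, so [a] is inserted between them. → [oogogukapegauxlukag].
/opiogtekipatgui/: /g/ and /t/ form a stop–stop cluster, so [a] is inserted between them. /t/ and /g/ form a stop–stop cluster, so [a] is inserted between them. → [opiogatekipatagui].
/eetgadeedka/: /t/ and /g/ form a stop–stop cluster, so [a] is inserted between them. /d/ and /k/ form a stop–stop cluster, so [a] is inserted between them. → [eetagadeedaka].

oogogukapegauxlukag, opiogatekipatagui, eetagadeedaka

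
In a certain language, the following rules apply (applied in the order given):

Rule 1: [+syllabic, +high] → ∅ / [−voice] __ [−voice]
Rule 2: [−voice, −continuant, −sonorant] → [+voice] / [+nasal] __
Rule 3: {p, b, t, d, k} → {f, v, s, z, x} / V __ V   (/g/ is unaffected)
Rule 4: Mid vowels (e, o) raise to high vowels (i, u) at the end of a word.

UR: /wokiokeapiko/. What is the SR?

Rule 1 (high vowel syncope): /i/ is a high vowel flanked by voiceless consonants /p/ and /k/, so it deletes. /wokiokeapiko/ → wokiokeapko.
Rule 2 (post-nasal voicing): no segment meets the environment; /wokiokeapko/ is unchanged.
Rule 3 (intervocalic spirantization): /k/ is a stop between vowels /o/ and /i/, so it spirantizes to the fricative [x]. /k/ is a stop between vowels /o/ and /e/, so it spirantizes to the fricative [x]. /wokiokeapko/ → woxioxeapko.
Rule 4 (final vowel raising): /o/ is a mid vowel in word-final position, so it raises to [u]. /woxioxeapko/ → woxioxeapku.

woxioxeapku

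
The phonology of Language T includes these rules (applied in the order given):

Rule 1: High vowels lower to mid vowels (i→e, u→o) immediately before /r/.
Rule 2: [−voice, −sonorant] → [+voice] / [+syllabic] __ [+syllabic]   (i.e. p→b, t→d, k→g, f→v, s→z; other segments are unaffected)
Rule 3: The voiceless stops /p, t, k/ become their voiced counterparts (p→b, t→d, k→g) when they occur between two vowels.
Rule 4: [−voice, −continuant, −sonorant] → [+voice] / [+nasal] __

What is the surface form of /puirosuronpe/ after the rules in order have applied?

Rule 1 (pre-rhotic lowering): /i/ is a high vowel immediately before /r/, so it lowers to [e]. /u/ is a high vowel immediately before /r/, so it lowers to [o]. /puirosuronpe/ → puerosoronpe.
Rule 2 (intervocalic voicing): /s/ is a voiceless obstruent between vowels /o/ and /o/, so it voices to [z]. /puerosoronpe/ → puerozoronpe.
Rule 3 (intervocalic voicing): no segment meets the environment; /puerozoronpe/ is unchanged.
Rule 4 (post-nasal voicing): /p/ is a voiceless stop immediately after the nasal /n/, so it voices to [b]. /puerozoronpe/ → puerozoronbe.

puerozoronbe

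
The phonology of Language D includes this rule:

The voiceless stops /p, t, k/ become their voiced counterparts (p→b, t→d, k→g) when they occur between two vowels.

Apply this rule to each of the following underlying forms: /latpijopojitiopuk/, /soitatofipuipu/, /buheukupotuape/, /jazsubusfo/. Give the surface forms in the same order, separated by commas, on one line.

/latpijopojitiopuk/: /p/ is a voiceless stop between vowels /o/ and /o/, so it voices to [b]. /t/ is a voiceless stop between vowels /i/ and /i/, so it voices to [d]. /p/ is a voiceless stop between vowels /o/ and /u/, so it voices to [b]. → [latpijobojidiobuk].
/soitatofipuipu/: /t/ is a voiceless stop between vowels /i/ and /a/, so it voices to [d]. /t/ is a voiceless stop between vowels /a/ and /o/, so it voices to [d]. /p/ is a voiceless stop between vowels /i/ and /u/, so it voices to [b]. /p/ is a voiceless stop between vowels /i/ and /u/, so it voices to [b]. → [soidadofibuibu].
/buheukupotuape/: /k/ is a voiceless stop between vowels /u/ and /u/, so it voices to [g]. /p/ is a voiceless stop between vowels /u/ and /o/, so it voices to [b]. /t/ is a voiceless stop between vowels /o/ and /u/, so it voices to [d]. /p/ is a voiceless stop between vowels /a/ and /e/, so it voices to [b]. → [buheuguboduabe].
/jazsubusfo/: the rule's environment is not met; surfaces unchanged as [jazsubusfo].

latpijobojidiobuk, soidadofibuibu, buheuguboduabe, jazsubusfo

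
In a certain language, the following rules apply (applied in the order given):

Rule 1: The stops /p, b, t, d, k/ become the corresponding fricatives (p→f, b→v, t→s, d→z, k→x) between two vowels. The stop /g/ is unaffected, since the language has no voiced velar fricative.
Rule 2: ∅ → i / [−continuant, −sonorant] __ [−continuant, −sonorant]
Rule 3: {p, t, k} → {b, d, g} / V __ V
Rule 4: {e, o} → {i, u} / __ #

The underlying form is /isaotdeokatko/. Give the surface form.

Rule 1 (intervocalic spirantization): /k/ is a stop between vowels /o/ and /a/, so it spirantizes to the fricative [x]. /isaotdeokatko/ → isaotdeoxatko.
Rule 2 (stop-cluster i-epenthesis): /t/ and /d/ form a stop–stop cluster, so [i] is inserted between them. /t/ and /k/ form a stop–stop cluster, so [i] is inserted between them. /isaotdeoxatko/ → isaotideoxatiko.
Rule 3 (intervocalic voicing): /t/ is a voiceless stop between vowels /o/ and /i/, so it voices to [d]. /t/ is a voiceless stop between vowels /a/ and /i/, so it voices to [d]. /k/ is a voiceless stop between vowels /i/ and /o/, so it voices to [g]. /isaotideoxatiko/ → isaodideoxadigo.
Rule 4 (final vowel raising): /o/ is a mid vowel in word-final position, so it raises to [u]. /isaodideoxadigo/ → isaodideoxadigu.

isaodideoxadigu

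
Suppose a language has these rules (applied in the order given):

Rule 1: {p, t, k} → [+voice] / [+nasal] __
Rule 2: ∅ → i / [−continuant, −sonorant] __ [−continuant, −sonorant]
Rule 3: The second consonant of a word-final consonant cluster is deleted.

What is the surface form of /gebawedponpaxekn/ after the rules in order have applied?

Rule 1 (post-nasal voicing): /p/ is a voiceless stop immediately after the nasal /n/, so it voices to [b]. /gebawedponpaxekn/ → gebawedponbaxekn.
Rule 2 (stop-cluster i-epenthesis): /d/ and /p/ form a stop–stop cluster, so [i] is inserted between them. /gebawedponbaxekn/ → gebawediponbaxekn.
Rule 3 (final cluster simplification): /n/ is the second consonant of a word-final cluster /kn/, so it deletes. /gebawediponbaxekn/ → gebawediponbaxek.

gebawediponbaxek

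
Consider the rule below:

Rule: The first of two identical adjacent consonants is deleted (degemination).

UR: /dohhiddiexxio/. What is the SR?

dohidiexio

/hh/ is a geminate; the first /h/ deletes.
/dd/ is a geminate; the first /d/ deletes.
/xx/ is a geminate; the first /x/ deletes.
The other instances of /d/, /h/, /x/ do not occur in the required environment and remain unchanged.
Surface form: [dohidiexio].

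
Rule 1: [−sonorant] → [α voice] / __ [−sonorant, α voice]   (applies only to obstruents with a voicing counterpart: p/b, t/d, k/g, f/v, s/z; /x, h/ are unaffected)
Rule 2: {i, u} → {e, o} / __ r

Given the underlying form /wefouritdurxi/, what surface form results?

wefooriddorxi

Rule 1 (regressive voicing assimilation): /t/ precedes the voiced obstruent /d/, so it voices to [d] by assimilation. /wefouritdurxi/ → wefouriddurxi.
Rule 2 (pre-rhotic lowering): /u/ is a high vowel immediately before /r/, so it lowers to [o]. /u/ is a high vowel immediately before /r/, so it lowers to [o]. /wefouriddurxi/ → wefooriddorxi.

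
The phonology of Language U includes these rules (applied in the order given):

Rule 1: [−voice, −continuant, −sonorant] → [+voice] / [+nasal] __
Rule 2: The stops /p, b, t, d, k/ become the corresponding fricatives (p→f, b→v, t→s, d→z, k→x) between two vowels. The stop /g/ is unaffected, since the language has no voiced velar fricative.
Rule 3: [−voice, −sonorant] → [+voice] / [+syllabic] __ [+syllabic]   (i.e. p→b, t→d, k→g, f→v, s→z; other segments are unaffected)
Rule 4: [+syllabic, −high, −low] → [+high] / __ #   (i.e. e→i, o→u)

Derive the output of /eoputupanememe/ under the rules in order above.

Rule 1 (post-nasal voicing): no segment meets the environment; /eoputupanememe/ is unchanged.
Rule 2 (intervocalic spirantization): /p/ is a stop between vowels /o/ and /u/, so it spirantizes to the fricative [f]. /t/ is a stop between vowels /u/ and /u/, so it spirantizes to the fricative [s]. /p/ is a stop between vowels /u/ and /a/, so it spirantizes to the fricative [f]. /eoputupanememe/ → eofusufanememe.
Rule 3 (intervocalic voicing): /f/ is a voiceless obstruent between vowels /o/ and /u/, so it voices to [v]. /s/ is a voiceless obstruent between vowels /u/ and /u/, so it voices to [z]. /f/ is a voiceless obstruent between vowels /u/ and /a/, so it voices to [v]. /eofusufanememe/ → eovuzuvanememe.
Rule 4 (final vowel raising): /e/ is a mid vowel in word-final position, so it raises to [i]. /eovuzuvanememe/ → eovuzuvanememi.

eovuzuvanememi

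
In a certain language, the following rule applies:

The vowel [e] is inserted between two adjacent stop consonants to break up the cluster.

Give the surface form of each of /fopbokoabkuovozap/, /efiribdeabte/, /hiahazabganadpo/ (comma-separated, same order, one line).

fopebokoabekuovozap, efiribedeabete, hiahazabeganadepo

/fopbokoabkuovozap/: /p/ and /b/ form a stop–stop cluster, so [e] is inserted between them. /b/ and /k/ form a stop–stop cluster, so [e] is inserted between them. → [fopebokoabekuovozap].
/efiribdeabte/: /b/ and /d/ form a stop–stop cluster, so [e] is inserted between them. /b/ and /t/ form a stop–stop cluster, so [e] is inserted between them. → [efiribedeabete].
/hiahazabganadpo/: /b/ and /g/ form a stop–stop cluster, so [e] is inserted between them. /d/ and /p/ form a stop–stop cluster, so [e] is inserted between them. → [hiahazabeganadepo].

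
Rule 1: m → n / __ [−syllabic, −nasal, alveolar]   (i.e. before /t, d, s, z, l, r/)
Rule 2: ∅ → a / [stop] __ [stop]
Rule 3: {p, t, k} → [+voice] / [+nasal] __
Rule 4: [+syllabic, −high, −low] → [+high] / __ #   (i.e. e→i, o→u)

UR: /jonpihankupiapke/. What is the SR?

Rule 1 (nasal place assimilation): no segment meets the environment; /jonpihankupiapke/ is unchanged.
Rule 2 (stop-cluster a-epenthesis): /p/ and /k/ form a stop–stop cluster, so [a] is inserted between them. /jonpihankupiapke/ → jonpihankupiapake.
Rule 3 (post-nasal voicing): /p/ is a voiceless stop immediately after the nasal /n/, so it voices to [b]. /k/ is a voiceless stop immediately after the nasal /n/, so it voices to [g]. /jonpihankupiapake/ → jonbihangupiapake.
Rule 4 (final vowel raising): /e/ is a mid vowel in word-final position, so it raises to [i]. /jonbihangupiapake/ → jonbihangupiapaki.

jonbihangupiapaki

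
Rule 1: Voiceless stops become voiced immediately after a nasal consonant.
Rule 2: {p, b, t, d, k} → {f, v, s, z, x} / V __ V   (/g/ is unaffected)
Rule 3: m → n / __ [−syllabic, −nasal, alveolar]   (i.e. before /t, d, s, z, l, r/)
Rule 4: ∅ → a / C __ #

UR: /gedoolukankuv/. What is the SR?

gezooluxanguva

Rule 1 (post-nasal voicing): /k/ is a voiceless stop immediately after the nasal /n/, so it voices to [g]. /gedoolukankuv/ → gedoolukanguv.
Rule 2 (intervocalic spirantization): /d/ is a stop between vowels /e/ and /o/, so it spirantizes to the fricative [z]. /k/ is a stop between vowels /u/ and /a/, so it spirantizes to the fricative [x]. /gedoolukanguv/ → gezooluxanguv.
Rule 3 (nasal place assimilation): no segment meets the environment; /gezooluxanguv/ is unchanged.
Rule 4 (final a-epenthesis): the form ends in the consonant /v/, so [a] is inserted word-finally. /gezooluxanguv/ → gezooluxanguva.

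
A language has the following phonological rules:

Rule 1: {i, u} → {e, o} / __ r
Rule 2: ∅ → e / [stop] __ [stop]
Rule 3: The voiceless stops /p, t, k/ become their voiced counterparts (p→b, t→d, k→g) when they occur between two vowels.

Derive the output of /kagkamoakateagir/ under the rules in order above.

Rule 1 (pre-rhotic lowering): /i/ is a high vowel immediately before /r/, so it lowers to [e]. /kagkamoakateagir/ → kagkamoakateager.
Rule 2 (stop-cluster e-epenthesis): /g/ and /k/ form a stop–stop cluster, so [e] is inserted between them. /kagkamoakateager/ → kagekamoakateager.
Rule 3 (intervocalic voicing): /k/ is a voiceless stop between vowels /e/ and /a/, so it voices to [g]. /k/ is a voiceless stop between vowels /a/ and /a/, so it voices to [g]. /t/ is a voiceless stop between vowels /a/ and /e/, so it voices to [d]. /kagekamoakateager/ → kagegamoagadeager.

kagegamoagadeager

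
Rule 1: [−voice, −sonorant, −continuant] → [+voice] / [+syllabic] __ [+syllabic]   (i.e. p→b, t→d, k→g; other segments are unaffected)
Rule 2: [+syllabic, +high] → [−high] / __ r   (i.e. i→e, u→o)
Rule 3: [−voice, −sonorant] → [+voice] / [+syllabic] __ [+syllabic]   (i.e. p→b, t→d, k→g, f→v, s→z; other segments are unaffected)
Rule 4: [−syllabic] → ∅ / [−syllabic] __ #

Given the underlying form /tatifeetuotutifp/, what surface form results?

Rule 1 (intervocalic voicing): /t/ is a voiceless stop between vowels /a/ and /i/, so it voices to [d]. /t/ is a voiceless stop between vowels /e/ and /u/, so it voices to [d]. /t/ is a voiceless stop between vowels /o/ and /u/, so it voices to [d]. /t/ is a voiceless stop between vowels /u/ and /i/, so it voices to [d]. /tatifeetuotutifp/ → tadifeeduodudifp.
Rule 2 (pre-rhotic lowering): no segment meets the environment; /tadifeeduodudifp/ is unchanged.
Rule 3 (intervocalic voicing): /f/ is a voiceless obstruent between vowels /i/ and /e/, so it voices to [v]. /tadifeeduodudifp/ → tadiveeduodudifp.
Rule 4 (final cluster simplification): /p/ is the second consonant of a word-final cluster /fp/, so it deletes. /tadiveeduodudifp/ → tadiveeduodudif.

tadiveeduodudif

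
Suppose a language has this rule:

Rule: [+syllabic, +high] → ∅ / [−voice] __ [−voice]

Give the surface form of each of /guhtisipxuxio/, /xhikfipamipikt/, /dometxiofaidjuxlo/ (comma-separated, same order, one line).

guhtspxxio, xhkfpamipkt, dometxiofaidjuxlo

/guhtisipxuxio/: /i/ is a high vowel flanked by voiceless consonants /t/ and /s/, so it deletes. /i/ is a high vowel flanked by voiceless consonants /s/ and /p/, so it deletes. /u/ is a high vowel flanked by voiceless consonants /x/ and /x/, so it deletes. → [guhtspxxio].
/xhikfipamipikt/: /i/ is a high vowel flanked by voiceless consonants /h/ and /k/, so it deletes. /i/ is a high vowel flanked by voiceless consonants /f/ and /p/, so it deletes. /i/ is a high vowel flanked by voiceless consonants /p/ and /k/, so it deletes. → [xhkfpamipkt].
/dometxiofaidjuxlo/: the rule's environment is not met; surfaces unchanged as [dometxiofaidjuxlo].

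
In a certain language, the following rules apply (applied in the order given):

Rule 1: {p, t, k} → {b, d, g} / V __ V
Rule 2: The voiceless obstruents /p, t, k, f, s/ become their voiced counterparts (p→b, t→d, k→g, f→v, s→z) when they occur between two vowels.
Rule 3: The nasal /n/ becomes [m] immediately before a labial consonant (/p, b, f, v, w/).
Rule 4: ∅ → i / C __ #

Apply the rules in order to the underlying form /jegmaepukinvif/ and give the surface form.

jegmaebugimvifi

Rule 1 (intervocalic voicing): /p/ is a voiceless stop between vowels /e/ and /u/, so it voices to [b]. /k/ is a voiceless stop between vowels /u/ and /i/, so it voices to [g]. /jegmaepukinvif/ → jegmaebuginvif.
Rule 2 (intervocalic voicing): no segment meets the environment; /jegmaebuginvif/ is unchanged.
Rule 3 (nasal place assimilation): /n/ precedes the labial consonant /v/, so it assimilates in place to [m]. /jegmaebuginvif/ → jegmaebugimvif.
Rule 4 (final i-epenthesis): the form ends in the consonant /f/, so [i] is inserted word-finally. /jegmaebugimvif/ → jegmaebugimvifi.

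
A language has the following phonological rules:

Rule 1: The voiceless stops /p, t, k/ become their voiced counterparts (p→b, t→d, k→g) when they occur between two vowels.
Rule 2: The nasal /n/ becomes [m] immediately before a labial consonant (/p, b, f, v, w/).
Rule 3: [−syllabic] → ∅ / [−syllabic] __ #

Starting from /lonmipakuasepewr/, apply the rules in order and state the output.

lonmibaguasebew

Rule 1 (intervocalic voicing): /p/ is a voiceless stop between vowels /i/ and /a/, so it voices to [b]. /k/ is a voiceless stop between vowels /a/ and /u/, so it voices to [g]. /p/ is a voiceless stop between vowels /e/ and /e/, so it voices to [b]. /lonmipakuasepewr/ → lonmibaguasebewr.
Rule 2 (nasal place assimilation): no segment meets the environment; /lonmibaguasebewr/ is unchanged.
Rule 3 (final cluster simplification): /r/ is the second consonant of a word-final cluster /wr/, so it deletes. /lonmibaguasebewr/ → lonmibaguasebew.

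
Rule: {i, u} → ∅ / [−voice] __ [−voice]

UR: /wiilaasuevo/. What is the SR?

No segment of /wiilaasuevo/ meets the structural description of the rule, so the form surfaces unchanged.

wiilaasuevo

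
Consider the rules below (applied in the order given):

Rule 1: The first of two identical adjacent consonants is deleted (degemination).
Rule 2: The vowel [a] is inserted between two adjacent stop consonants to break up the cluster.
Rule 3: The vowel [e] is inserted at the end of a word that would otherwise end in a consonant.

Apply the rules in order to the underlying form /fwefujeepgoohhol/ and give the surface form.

fwefujeepagoohole

Rule 1 (degemination): /hh/ is a geminate; the first /h/ deletes. /fwefujeepgoohhol/ → fwefujeepgoohol.
Rule 2 (stop-cluster a-epenthesis): /p/ and /g/ form a stop–stop cluster, so [a] is inserted between them. /fwefujeepgoohol/ → fwefujeepagoohol.
Rule 3 (final e-epenthesis): the form ends in the consonant /l/, so [e] is inserted word-finally. /fwefujeepagoohol/ → fwefujeepagoohole.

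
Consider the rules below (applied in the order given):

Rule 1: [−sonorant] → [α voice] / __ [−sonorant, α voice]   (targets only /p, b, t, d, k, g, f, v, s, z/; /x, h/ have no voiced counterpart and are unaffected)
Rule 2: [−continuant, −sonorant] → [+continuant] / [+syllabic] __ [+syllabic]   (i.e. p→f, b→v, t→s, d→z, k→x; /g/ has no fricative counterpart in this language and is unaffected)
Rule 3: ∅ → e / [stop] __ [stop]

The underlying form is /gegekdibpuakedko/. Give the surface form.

gegegedipepuaxeteko

Rule 1 (regressive voicing assimilation): /k/ precedes the voiced obstruent /d/, so it voices to [g] by assimilation. /b/ precedes the voiceless obstruent /p/, so it devoices to [p] by assimilation. /d/ precedes the voiceless obstruent /k/, so it devoices to [t] by assimilation. /gegekdibpuakedko/ → gegegdippuaketko.
Rule 2 (intervocalic spirantization): /k/ is a stop between vowels /a/ and /e/, so it spirantizes to the fricative [x]. /gegegdippuaketko/ → gegegdippuaxetko.
Rule 3 (stop-cluster e-epenthesis): /g/ and /d/ form a stop–stop cluster, so [e] is inserted between them. /p/ and /p/ form a stop–stop cluster, so [e] is inserted between them. /t/ and /k/ form a stop–stop cluster, so [e] is inserted between them. /gegegdippuaxetko/ → gegegedipepuaxeteko.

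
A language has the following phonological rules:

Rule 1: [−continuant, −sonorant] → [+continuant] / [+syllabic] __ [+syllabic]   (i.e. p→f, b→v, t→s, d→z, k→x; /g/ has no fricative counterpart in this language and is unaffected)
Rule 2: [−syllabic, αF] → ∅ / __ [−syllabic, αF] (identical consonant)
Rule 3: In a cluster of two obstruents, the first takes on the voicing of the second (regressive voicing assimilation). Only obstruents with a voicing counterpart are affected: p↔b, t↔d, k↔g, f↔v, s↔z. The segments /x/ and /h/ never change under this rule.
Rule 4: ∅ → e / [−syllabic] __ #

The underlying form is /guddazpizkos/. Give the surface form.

gudaspiskose

Rule 1 (intervocalic spirantization): no segment meets the environment; /guddazpizkos/ is unchanged.
Rule 2 (degemination): /dd/ is a geminate; the first /d/ deletes. /guddazpizkos/ → gudazpizkos.
Rule 3 (regressive voicing assimilation): /z/ precedes the voiceless obstruent /p/, so it devoices to [s] by assimilation. /z/ precedes the voiceless obstruent /k/, so it devoices to [s] by assimilation. /gudazpizkos/ → gudaspiskos.
Rule 4 (final e-epenthesis): the form ends in the consonant /s/, so [e] is inserted word-finally. /gudaspiskos/ → gudaspiskose.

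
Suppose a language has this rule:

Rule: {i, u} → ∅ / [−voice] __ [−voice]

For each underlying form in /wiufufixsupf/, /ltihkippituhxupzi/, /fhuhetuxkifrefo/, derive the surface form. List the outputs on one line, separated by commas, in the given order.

/wiufufixsupf/: /u/ is a high vowel flanked by voiceless consonants /f/ and /f/, so it deletes. /i/ is a high vowel flanked by voiceless consonants /f/ and /x/, so it deletes. /u/ is a high vowel flanked by voiceless consonants /s/ and /p/, so it deletes. → [wiuffxspf].
/ltihkippituhxupzi/: /i/ is a high vowel flanked by voiceless consonants /t/ and /h/, so it deletes. /i/ is a high vowel flanked by voiceless consonants /k/ and /p/, so it deletes. /i/ is a high vowel flanked by voiceless consonants /p/ and /t/, so it deletes. /u/ is a high vowel flanked by voiceless consonants /t/ and /h/, so it deletes. /u/ is a high vowel flanked by voiceless consonants /x/ and /p/, so it deletes. → [lthkppthxpzi].
/fhuhetuxkifrefo/: /u/ is a high vowel flanked by voiceless consonants /h/ and /h/, so it deletes. /u/ is a high vowel flanked by voiceless consonants /t/ and /x/, so it deletes. /i/ is a high vowel flanked by voiceless consonants /k/ and /f/, so it deletes. → [fhhetxkfrefo].

wiuffxspf, lthkppthxpzi, fhhetxkfrefo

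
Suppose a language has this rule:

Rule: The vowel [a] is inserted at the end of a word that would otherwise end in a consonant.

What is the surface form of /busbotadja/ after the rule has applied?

No segment of /busbotadja/ meets the structural description of the rule, so the form surfaces unchanged.

busbotadja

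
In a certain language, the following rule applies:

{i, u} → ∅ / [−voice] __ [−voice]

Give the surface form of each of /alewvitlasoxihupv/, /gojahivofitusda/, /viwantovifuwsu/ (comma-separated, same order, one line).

/alewvitlasoxihupv/: /i/ is a high vowel flanked by voiceless consonants /x/ and /h/, so it deletes. /u/ is a high vowel flanked by voiceless consonants /h/ and /p/, so it deletes. → [alewvitlasoxhpv].
/gojahivofitusda/: /i/ is a high vowel flanked by voiceless consonants /f/ and /t/, so it deletes. /u/ is a high vowel flanked by voiceless consonants /t/ and /s/, so it deletes. → [gojahivoftsda].
/viwantovifuwsu/: the rule's environment is not met; surfaces unchanged as [viwantovifuwsu].

alewvitlasoxhpv, gojahivoftsda, viwantovifuwsu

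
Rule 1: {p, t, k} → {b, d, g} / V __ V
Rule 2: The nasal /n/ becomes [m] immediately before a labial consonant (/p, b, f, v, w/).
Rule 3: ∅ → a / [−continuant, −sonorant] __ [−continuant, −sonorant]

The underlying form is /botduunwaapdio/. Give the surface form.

botaduumwaapadio

Rule 1 (intervocalic voicing): no segment meets the environment; /botduunwaapdio/ is unchanged.
Rule 2 (nasal place assimilation): /n/ precedes the labial consonant /w/, so it assimilates in place to [m]. /botduunwaapdio/ → botduumwaapdio.
Rule 3 (stop-cluster a-epenthesis): /t/ and /d/ form a stop–stop cluster, so [a] is inserted between them. /p/ and /d/ form a stop–stop cluster, so [a] is inserted between them. /botduumwaapdio/ → botaduumwaapadio.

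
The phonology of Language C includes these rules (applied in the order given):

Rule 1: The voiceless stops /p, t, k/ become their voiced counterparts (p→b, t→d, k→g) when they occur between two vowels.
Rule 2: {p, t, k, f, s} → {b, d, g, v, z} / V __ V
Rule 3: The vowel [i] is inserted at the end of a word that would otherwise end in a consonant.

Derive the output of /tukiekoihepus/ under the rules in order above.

tugiegoihebusi

Rule 1 (intervocalic voicing): /k/ is a voiceless stop between vowels /u/ and /i/, so it voices to [g]. /k/ is a voiceless stop between vowels /e/ and /o/, so it voices to [g]. /p/ is a voiceless stop between vowels /e/ and /u/, so it voices to [b]. /tukiekoihepus/ → tugiegoihebus.
Rule 2 (intervocalic voicing): no segment meets the environment; /tugiegoihebus/ is unchanged.
Rule 3 (final i-epenthesis): the form ends in the consonant /s/, so [i] is inserted word-finally. /tugiegoihebus/ → tugiegoihebusi.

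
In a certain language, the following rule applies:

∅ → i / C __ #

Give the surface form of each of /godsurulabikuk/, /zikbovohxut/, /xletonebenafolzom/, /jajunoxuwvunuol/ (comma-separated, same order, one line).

/godsurulabikuk/: the form ends in the consonant /k/, so [i] is inserted word-finally. → [godsurulabikuki].
/zikbovohxut/: the form ends in the consonant /t/, so [i] is inserted word-finally. → [zikbovohxuti].
/xletonebenafolzom/: the form ends in the consonant /m/, so [i] is inserted word-finally. → [xletonebenafolzomi].
/jajunoxuwvunuol/: the form ends in the consonant /l/, so [i] is inserted word-finally. → [jajunoxuwvunuoli].

godsurulabikuki, zikbovohxuti, xletonebenafolzomi, jajunoxuwvunuoli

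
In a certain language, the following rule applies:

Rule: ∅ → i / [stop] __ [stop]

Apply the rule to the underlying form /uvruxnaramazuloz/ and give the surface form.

uvruxnaramazuloz

No segment of /uvruxnaramazuloz/ meets the structural description of the rule, so the form surfaces unchanged.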